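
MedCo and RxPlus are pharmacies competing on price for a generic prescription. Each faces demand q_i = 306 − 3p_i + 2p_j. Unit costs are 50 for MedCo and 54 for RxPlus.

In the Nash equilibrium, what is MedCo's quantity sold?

MedCo's profit: π = (p_{MedCo} − 50)(306 − 3p_{MedCo} + 2p_{RxPlus}).
∂π/∂p_{MedCo} = 456 − 6p_{MedCo} + 2p_{RxPlus} = 0 ⇒ p_{MedCo} = 76 + (1/3)p_{RxPlus}.
Similarly p_{RxPlus} = 78 + (1/3)p_{MedCo}.
Solving the two reaction functions simultaneously: (1 − (1/3)(1/3))p_{MedCo} = 76 + (1/3)·78, so (8/9)p_{MedCo} = 102 and p_{MedCo} = 114.75.
Then p_{RxPlus} = 78 + (1/3)·114.75 = 116.25.
q_{MedCo} = 306 − 3·114.75 + 2·116.25 = 194.25.

194.25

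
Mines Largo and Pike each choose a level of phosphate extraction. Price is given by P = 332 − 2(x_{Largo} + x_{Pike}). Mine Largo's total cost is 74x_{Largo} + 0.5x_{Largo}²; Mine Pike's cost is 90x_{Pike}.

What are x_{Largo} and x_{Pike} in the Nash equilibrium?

Mine Largo's profit: π = x_{Largo}(332 − 2(x_{Largo} + x_{Pike})) − 74x_{Largo} − 0.5x_{Largo}².
∂π/∂x_{Largo} = 258 − 5x_{Largo} − 2x_{Pike} = 0, so x_{Largo} = 51.6 − 0.4x_{Pike}.
For Pike: ∂π/∂x_{Pike} = 242 − 4x_{Pike} − 2x_{Largo} = 0 ⇒ x_{Pike} = 60.5 − 0.5x_{Largo}.
Plugging x_{Pike} into Largo's best response: x_{Largo} = 51.6 − 0.4(60.5 − 0.5x_{Largo}) ⇒ 0.8x_{Largo} = 27.4, so x_{Largo} = 34.25.
Then x_{Pike} = 60.5 − 0.5·34.25 = 43.375.

34.25, 43.375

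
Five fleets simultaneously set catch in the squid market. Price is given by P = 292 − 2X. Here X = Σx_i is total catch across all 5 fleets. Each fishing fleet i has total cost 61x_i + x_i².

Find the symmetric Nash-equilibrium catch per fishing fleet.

A representative fishing fleet's profit is π_i = x_i(292 − 2X) − 61x_i − x_i², with X = x_i + Σ_{j≠i} x_j.
First-order condition: 231 − 6x_i − 2Σ_{j≠i} x_j = 0.
Imposing symmetry (x_j = x for all j) turns Σ_{j≠i} x_j into 4x, so 231 = 14x and x = 16.5.

16.5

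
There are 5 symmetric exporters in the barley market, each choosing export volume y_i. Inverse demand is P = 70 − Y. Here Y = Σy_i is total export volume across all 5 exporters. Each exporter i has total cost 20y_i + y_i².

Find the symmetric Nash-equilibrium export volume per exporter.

A representative exporter's profit is π_i = y_i(70 − Y) − 20y_i − y_i², with Y = y_i + Σ_{j≠i} y_j.
First-order condition: 50 − 4y_i − Σ_{j≠i} y_j = 0.
With identical exporters, set every y_j = y: then 50 − 4y − 4y = 0, i.e. y = 50/8 = 6.25.

6.25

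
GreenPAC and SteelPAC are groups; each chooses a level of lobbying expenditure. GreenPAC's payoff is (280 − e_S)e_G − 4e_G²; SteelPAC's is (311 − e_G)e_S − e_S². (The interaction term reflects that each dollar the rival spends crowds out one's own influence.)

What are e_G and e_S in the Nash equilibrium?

16.6, 147.2

Expanding GreenPAC's payoff: 280e_G − e_Se_G − 4e_G².
∂π/∂e_G = 280 − e_S − 8e_G = 0, so e_G = 35 − 0.125e_S.
Likewise for SteelPAC: e_S = 155.5 − 0.5e_G.
Substituting the second reaction function into the first: e_G = 35 − 0.125(155.5 − 0.5e_G), which gives 0.9375e_G = 15.5625 ⇒ e_G = 16.6.
Then e_S = 155.5 − 0.5·16.6 = 147.2.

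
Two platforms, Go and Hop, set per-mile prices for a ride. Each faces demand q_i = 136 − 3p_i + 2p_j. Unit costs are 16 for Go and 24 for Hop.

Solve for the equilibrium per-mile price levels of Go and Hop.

Go's profit: π = (p_{Go} − 16)(136 − 3p_{Go} + 2p_{Hop}).
∂π/∂p_{Go} = 184 − 6p_{Go} + 2p_{Hop} = 0 ⇒ p_{Go} = 92/3 + (1/3)p_{Hop}.
Similarly p_{Hop} = 104/3 + (1/3)p_{Go}.
Plugging p_{Hop} into Go's best response: p_{Go} = 92/3 + (1/3)(104/3 + (1/3)p_{Go}) ⇒ (8/9)p_{Go} = 380/9, so p_{Go} = 47.5.
Then p_{Hop} = 104/3 + (1/3)·47.5 = 50.5.

47.5, 50.5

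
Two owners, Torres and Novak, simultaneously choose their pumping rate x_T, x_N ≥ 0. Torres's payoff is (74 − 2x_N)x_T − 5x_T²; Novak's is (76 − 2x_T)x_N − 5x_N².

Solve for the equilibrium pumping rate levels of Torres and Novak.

6.125, 6.375

Expanding Torres's payoff: 74x_T − 2x_Nx_T − 5x_T².
∂π/∂x_T = 74 − 2x_N − 10x_T = 0, so x_T = 7.4 − 0.2x_N.
Likewise for Novak: x_N = 7.6 − 0.2x_T.
Solving the two reaction functions simultaneously: (1 − (−0.2)(−0.2))x_T = 7.4 − 0.2·7.6, so 0.96x_T = 5.88 and x_T = 6.125.
Then x_N = 7.6 − 0.2·6.125 = 6.375.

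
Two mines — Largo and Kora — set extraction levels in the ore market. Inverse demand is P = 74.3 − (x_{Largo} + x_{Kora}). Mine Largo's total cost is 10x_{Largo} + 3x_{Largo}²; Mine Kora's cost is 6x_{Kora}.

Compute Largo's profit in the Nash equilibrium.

64.6416

Mine Largo's profit: π = x_{Largo}(74.3 − (x_{Largo} + x_{Kora})) − 10x_{Largo} − 3x_{Largo}².
∂π/∂x_{Largo} = 64.3 − 8x_{Largo} − x_{Kora} = 0, so x_{Largo} = 8.0375 − 0.125x_{Kora}.
For Kora: ∂π/∂x_{Kora} = 68.3 − 2x_{Kora} − x_{Largo} = 0 ⇒ x_{Kora} = 34.15 − 0.5x_{Largo}.
Plugging x_{Kora} into Largo's best response: x_{Largo} = 8.0375 − 0.125(34.15 − 0.5x_{Largo}) ⇒ 0.9375x_{Largo} = 603/160, so x_{Largo} = 4.02.
Then x_{Kora} = 34.15 − 0.5·4.02 = 32.14.
Price P = 74.3 − 36.16 = 38.14.
Largo's profit: (38.14 − 10)·4.02 − 3(4.02)² = 64.6416.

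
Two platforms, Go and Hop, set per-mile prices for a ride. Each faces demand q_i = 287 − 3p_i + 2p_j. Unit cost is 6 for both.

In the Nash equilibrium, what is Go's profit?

14805.1875

Go's profit: π = (p_{Go} − 6)(287 − 3p_{Go} + 2p_{Hop}).
∂π/∂p_{Go} = 305 − 6p_{Go} + 2p_{Hop} = 0 ⇒ p_{Go} = 305/6 + (1/3)p_{Hop}.
Setting p_{Go} = p_{Hop} in the reaction function: p_{Go} = 305/6 + (1/3)p_{Go}, so p_{Go} = (305/6) / (2/3) = 76.25.
q_{Go} = 287 − 3·76.25 + 2·76.25 = 210.75.
Profit = (76.25 − 6)·210.75 = 14805.1875.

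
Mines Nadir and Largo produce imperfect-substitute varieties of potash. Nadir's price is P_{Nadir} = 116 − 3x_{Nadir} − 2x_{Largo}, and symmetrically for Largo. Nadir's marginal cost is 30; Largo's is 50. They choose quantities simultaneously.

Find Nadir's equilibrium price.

66

Mine Nadir's profit: π = x_{Nadir}(116 − 3x_{Nadir} − 2x_{Largo}) − 30x_{Nadir}.
∂π/∂x_{Nadir} = 86 − 6x_{Nadir} − 2x_{Largo} = 0 ⇒ x_{Nadir} = 43/3 − (1/3)x_{Largo}.
Similarly x_{Largo} = 11 − (1/3)x_{Nadir}.
Substituting the second reaction function into the first: x_{Nadir} = 43/3 − (1/3)(11 − (1/3)x_{Nadir}), which gives (8/9)x_{Nadir} = 32/3 ⇒ x_{Nadir} = 12.
Then x_{Largo} = 11 − (1/3)·12 = 7.
P_{Nadir} = 116 − 3·12 − 2·7 = 66.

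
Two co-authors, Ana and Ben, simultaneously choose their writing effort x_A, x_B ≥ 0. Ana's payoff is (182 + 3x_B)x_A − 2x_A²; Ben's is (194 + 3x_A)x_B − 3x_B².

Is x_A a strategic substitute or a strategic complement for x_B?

Expanding Ana's payoff: 182x_A + 3x_Bx_A − 2x_A².
∂π/∂x_A = 182 + 3x_B − 4x_A = 0, so x_A = 45.5 + 0.75x_B.
The best-response slope dx_A/dx_B = 0.75 > 0: the reaction function is upward-sloping, so the choices are strategic complements.

strategic complements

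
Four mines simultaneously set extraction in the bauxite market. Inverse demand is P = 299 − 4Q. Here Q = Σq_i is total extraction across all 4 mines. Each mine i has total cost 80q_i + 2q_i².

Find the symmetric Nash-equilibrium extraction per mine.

9.125

A representative mine's profit is π_i = q_i(299 − 4Q) − 80q_i − 2q_i², with Q = q_i + Σ_{j≠i} q_j.
First-order condition: 219 − 12q_i − 4Σ_{j≠i} q_j = 0.
In a symmetric equilibrium every mine chooses the same q, so Σ_{j≠i} q_j = 3q. The condition becomes 219 − 24q = 0, giving q = 219/24 = 9.125.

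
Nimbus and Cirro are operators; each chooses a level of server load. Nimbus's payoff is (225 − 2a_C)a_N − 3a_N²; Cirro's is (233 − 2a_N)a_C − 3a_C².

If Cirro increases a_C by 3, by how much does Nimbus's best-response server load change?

Expanding Nimbus's payoff: 225a_N − 2a_Ca_N − 3a_N².
∂π/∂a_N = 225 − 2a_C − 6a_N = 0, so a_N = 37.5 − (1/3)a_C.
The reaction-function slope is −1/3, so a 3-unit rise in a_C moves a_N by −1/3 × 3 = −1. Nimbus's best response falls — the actions are strategic substitutes.

-1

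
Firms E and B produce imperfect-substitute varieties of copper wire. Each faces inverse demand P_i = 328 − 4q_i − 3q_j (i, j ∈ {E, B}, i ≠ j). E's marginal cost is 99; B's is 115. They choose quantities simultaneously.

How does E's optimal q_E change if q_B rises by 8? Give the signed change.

Firm E's profit: π = q_E(328 − 4q_E − 3q_B) − 99q_E.
∂π/∂q_E = 229 − 8q_E − 3q_B = 0 ⇒ q_E = 28.625 − 0.375q_B.
The reaction-function slope is −0.375, so an 8-unit rise in q_B moves q_E by −0.375 × 8 = −3. E's best response falls — the actions are strategic substitutes.

-3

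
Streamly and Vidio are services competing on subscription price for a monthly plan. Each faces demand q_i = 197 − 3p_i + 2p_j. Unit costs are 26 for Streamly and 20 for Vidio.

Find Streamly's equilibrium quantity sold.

124.875

Streamly's profit: π = (p_{Streamly} − 26)(197 − 3p_{Streamly} + 2p_{Vidio}).
∂π/∂p_{Streamly} = 275 − 6p_{Streamly} + 2p_{Vidio} = 0 ⇒ p_{Streamly} = 275/6 + (1/3)p_{Vidio}.
Similarly p_{Vidio} = 257/6 + (1/3)p_{Streamly}.
Substituting the second reaction function into the first: p_{Streamly} = 275/6 + (1/3)(257/6 + (1/3)p_{Streamly}), which gives (8/9)p_{Streamly} = 541/9 ⇒ p_{Streamly} = 67.625.
Then p_{Vidio} = 257/6 + (1/3)·67.625 = 65.375.
q_{Streamly} = 197 − 3·67.625 + 2·65.375 = 124.875.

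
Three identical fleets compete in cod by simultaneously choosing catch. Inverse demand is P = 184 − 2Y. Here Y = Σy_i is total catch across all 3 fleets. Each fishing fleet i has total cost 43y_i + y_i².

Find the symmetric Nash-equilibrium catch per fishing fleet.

14.1

A representative fishing fleet's profit is π_i = y_i(184 − 2Y) − 43y_i − y_i², with Y = y_i + Σ_{j≠i} y_j.
First-order condition: 141 − 6y_i − 2Σ_{j≠i} y_j = 0.
With identical fishing fleets, set every y_j = y: then 141 − 6y − 4y = 0, i.e. y = 141/10 = 14.1.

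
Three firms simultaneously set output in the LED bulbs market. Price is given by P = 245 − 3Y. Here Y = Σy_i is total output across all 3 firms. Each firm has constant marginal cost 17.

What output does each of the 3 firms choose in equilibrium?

A representative firm's profit is π_i = y_i(245 − 3Y) − 17y_i, with Y = y_i + Σ_{j≠i} y_j.
First-order condition: 228 − 6y_i − 3Σ_{j≠i} y_j = 0.
In a symmetric equilibrium every firm chooses the same y, so Σ_{j≠i} y_j = 2y. The condition becomes 228 − 12y = 0, giving y = 228/12 = 19.

19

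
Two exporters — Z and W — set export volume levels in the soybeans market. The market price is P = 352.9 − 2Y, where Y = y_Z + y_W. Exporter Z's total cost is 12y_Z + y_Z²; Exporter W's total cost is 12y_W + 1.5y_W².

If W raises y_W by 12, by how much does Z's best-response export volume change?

Exporter Z's profit: π = y_Z(352.9 − 2(y_Z + y_W)) − 12y_Z − y_Z².
∂π/∂y_Z = 340.9 − 6y_Z − 2y_W = 0, so y_Z = 3409/60 − (1/3)y_W.
The reaction-function slope is −1/3, so a 12-unit rise in y_W moves y_Z by −1/3 × 12 = −4. Z's best response falls — the actions are strategic substitutes.

-4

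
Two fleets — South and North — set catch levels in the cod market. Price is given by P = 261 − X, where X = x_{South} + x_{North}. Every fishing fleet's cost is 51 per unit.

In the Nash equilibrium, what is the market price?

Fishing fleet South's profit: π = x_{South}(261 − (x_{South} + x_{North})) − 51x_{South}.
∂π/∂x_{South} = 210 − 2x_{South} − x_{North} = 0, so x_{South} = 105 − 0.5x_{North}.
By symmetry x_{North} = x_{South}; substituting into the reaction function, 1.5x_{South} = 105 and x_{South} = 70.
Equilibrium price: P = 261 − 140 = 121.

121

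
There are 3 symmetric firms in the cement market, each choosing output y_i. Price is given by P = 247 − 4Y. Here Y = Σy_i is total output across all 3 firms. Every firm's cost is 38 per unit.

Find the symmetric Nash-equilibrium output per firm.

A representative firm's profit is π_i = y_i(247 − 4Y) − 38y_i, with Y = y_i + Σ_{j≠i} y_j.
First-order condition: 209 − 8y_i − 4Σ_{j≠i} y_j = 0.
In a symmetric equilibrium every firm chooses the same y, so Σ_{j≠i} y_j = 2y. The condition becomes 209 − 16y = 0, giving y = 209/16 = 13.0625.

13.0625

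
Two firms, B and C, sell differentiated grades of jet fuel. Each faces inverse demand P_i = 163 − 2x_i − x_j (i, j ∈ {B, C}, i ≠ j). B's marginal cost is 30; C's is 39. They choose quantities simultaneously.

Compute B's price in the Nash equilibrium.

84.4

Firm B's profit: π = x_B(163 − 2x_B − x_C) − 30x_B.
∂π/∂x_B = 133 − 4x_B − x_C = 0 ⇒ x_B = 33.25 − 0.25x_C.
Similarly x_C = 31 − 0.25x_B.
Solving the two reaction functions simultaneously: (1 − (−0.25)(−0.25))x_B = 33.25 − 0.25·31, so 0.9375x_B = 25.5 and x_B = 27.2.
Then x_C = 31 − 0.25·27.2 = 24.2.
P_B = 163 − 2·27.2 − 24.2 = 84.4.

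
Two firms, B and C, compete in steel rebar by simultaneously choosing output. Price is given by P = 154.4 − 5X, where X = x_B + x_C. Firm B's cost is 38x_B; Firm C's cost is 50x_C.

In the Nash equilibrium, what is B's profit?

Firm B's profit: π = x_B(154.4 − 5(x_B + x_C)) − 38x_B.
∂π/∂x_B = 116.4 − 10x_B − 5x_C = 0, so x_B = 11.64 − 0.5x_C.
By the same steps for C: x_C = 10.44 − 0.5x_B.
Solving the two reaction functions simultaneously: (1 − (−0.5)(−0.5))x_B = 11.64 − 0.5·10.44, so 0.75x_B = 6.42 and x_B = 8.56.
Then x_C = 10.44 − 0.5·8.56 = 6.16.
Price P = 154.4 − 5·14.72 = 80.8.
B's profit: (80.8 − 38)·8.56 = 366.368.

366.368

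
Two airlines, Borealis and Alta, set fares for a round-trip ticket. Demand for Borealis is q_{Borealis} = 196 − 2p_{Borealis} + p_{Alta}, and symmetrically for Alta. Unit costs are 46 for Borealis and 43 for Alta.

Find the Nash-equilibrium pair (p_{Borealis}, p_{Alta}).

Borealis's profit: π = (p_{Borealis} − 46)(196 − 2p_{Borealis} + p_{Alta}).
∂π/∂p_{Borealis} = 288 − 4p_{Borealis} + p_{Alta} = 0 ⇒ p_{Borealis} = 72 + 0.25p_{Alta}.
Similarly p_{Alta} = 70.5 + 0.25p_{Borealis}.
Solving the two reaction functions simultaneously: (1 − (0.25)(0.25))p_{Borealis} = 72 + 0.25·70.5, so 0.9375p_{Borealis} = 89.625 and p_{Borealis} = 95.6.
Then p_{Alta} = 70.5 + 0.25·95.6 = 94.4.

95.6, 94.4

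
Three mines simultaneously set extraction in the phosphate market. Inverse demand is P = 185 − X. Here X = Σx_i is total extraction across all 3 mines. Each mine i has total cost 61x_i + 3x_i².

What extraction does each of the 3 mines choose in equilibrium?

12.4

A representative mine's profit is π_i = x_i(185 − X) − 61x_i − 3x_i², with X = x_i + Σ_{j≠i} x_j.
First-order condition: 124 − 8x_i − Σ_{j≠i} x_j = 0.
With identical mines, set every x_j = x: then 124 − 8x − 2x = 0, i.e. x = 124/10 = 12.4.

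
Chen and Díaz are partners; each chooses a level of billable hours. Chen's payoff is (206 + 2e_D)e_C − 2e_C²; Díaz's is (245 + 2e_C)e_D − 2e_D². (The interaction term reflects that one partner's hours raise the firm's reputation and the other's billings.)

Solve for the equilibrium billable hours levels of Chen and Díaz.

Expanding Chen's payoff: 206e_C + 2e_De_C − 2e_C².
∂π/∂e_C = 206 + 2e_D − 4e_C = 0, so e_C = 51.5 + 0.5e_D.
Likewise for Díaz: e_D = 61.25 + 0.5e_C.
Plugging e_D into Chen's best response: e_C = 51.5 + 0.5(61.25 + 0.5e_C) ⇒ 0.75e_C = 82.125, so e_C = 109.5.
Then e_D = 61.25 + 0.5·109.5 = 116.

109.5, 116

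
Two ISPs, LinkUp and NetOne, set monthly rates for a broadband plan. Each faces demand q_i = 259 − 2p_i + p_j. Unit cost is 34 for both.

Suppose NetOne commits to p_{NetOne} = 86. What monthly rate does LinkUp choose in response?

LinkUp's profit: π = (p_{LinkUp} − 34)(259 − 2p_{LinkUp} + p_{NetOne}).
∂π/∂p_{LinkUp} = 327 − 4p_{LinkUp} + p_{NetOne} = 0 ⇒ p_{LinkUp} = 81.75 + 0.25p_{NetOne}.
At p_{NetOne} = 86: p_{LinkUp} = 81.75 + 0.25·86 = 103.25.

103.25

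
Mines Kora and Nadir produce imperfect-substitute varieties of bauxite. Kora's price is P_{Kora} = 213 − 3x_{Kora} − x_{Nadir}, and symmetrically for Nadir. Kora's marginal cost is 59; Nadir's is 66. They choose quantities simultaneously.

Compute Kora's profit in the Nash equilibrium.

1478.52

Mine Kora's profit: π = x_{Kora}(213 − 3x_{Kora} − x_{Nadir}) − 59x_{Kora}.
∂π/∂x_{Kora} = 154 − 6x_{Kora} − x_{Nadir} = 0 ⇒ x_{Kora} = 77/3 − (1/6)x_{Nadir}.
Similarly x_{Nadir} = 24.5 − (1/6)x_{Kora}.
Plugging x_{Nadir} into Kora's best response: x_{Kora} = 77/3 − (1/6)(24.5 − (1/6)x_{Kora}) ⇒ (35/36)x_{Kora} = 259/12, so x_{Kora} = 22.2.
Then x_{Nadir} = 24.5 − (1/6)·22.2 = 20.8.
P_{Kora} = 213 − 3·22.2 − 20.8 = 125.6.
Profit = (125.6 − 59)·22.2 = 1478.52.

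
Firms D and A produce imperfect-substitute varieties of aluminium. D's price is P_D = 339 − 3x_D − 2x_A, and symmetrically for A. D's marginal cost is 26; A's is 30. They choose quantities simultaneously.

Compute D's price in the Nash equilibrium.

Firm D's profit: π = x_D(339 − 3x_D − 2x_A) − 26x_D.
∂π/∂x_D = 313 − 6x_D − 2x_A = 0 ⇒ x_D = 313/6 − (1/3)x_A.
Similarly x_A = 51.5 − (1/3)x_D.
Substituting the second reaction function into the first: x_D = 313/6 − (1/3)(51.5 − (1/3)x_D), which gives (8/9)x_D = 35 ⇒ x_D = 39.375.
Then x_A = 51.5 − (1/3)·39.375 = 38.375.
P_D = 339 − 3·39.375 − 2·38.375 = 144.125.

144.125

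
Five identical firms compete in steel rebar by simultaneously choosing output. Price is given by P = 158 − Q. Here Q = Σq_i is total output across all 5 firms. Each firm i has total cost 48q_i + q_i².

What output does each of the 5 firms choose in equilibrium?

A representative firm's profit is π_i = q_i(158 − Q) − 48q_i − q_i², with Q = q_i + Σ_{j≠i} q_j.
First-order condition: 110 − 4q_i − Σ_{j≠i} q_j = 0.
With identical firms, set every q_j = q: then 110 − 4q − 4q = 0, i.e. q = 110/8 = 13.75.

13.75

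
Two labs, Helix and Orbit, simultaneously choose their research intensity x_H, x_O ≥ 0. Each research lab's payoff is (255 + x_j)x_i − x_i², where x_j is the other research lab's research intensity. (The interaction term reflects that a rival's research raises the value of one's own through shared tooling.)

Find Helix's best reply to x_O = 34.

Helix's payoff is (255 + x_O)x_H − x_H².
∂π/∂x_H = 255 + x_O − 2x_H = 0, so x_H = 127.5 + 0.5x_O.
At x_O = 34: x_H = 127.5 + 0.5·34 = 144.5.

144.5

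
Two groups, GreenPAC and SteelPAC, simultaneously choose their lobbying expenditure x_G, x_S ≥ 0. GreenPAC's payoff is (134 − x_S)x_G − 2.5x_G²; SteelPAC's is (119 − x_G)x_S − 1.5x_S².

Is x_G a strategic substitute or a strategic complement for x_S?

Expanding GreenPAC's payoff: 134x_G − x_Sx_G − 2.5x_G².
∂π/∂x_G = 134 − x_S − 5x_G = 0, so x_G = 26.8 − 0.2x_S.
The best-response slope dx_G/dx_S = −0.2 < 0: the reaction function is downward-sloping, so the choices are strategic substitutes.

strategic substitutes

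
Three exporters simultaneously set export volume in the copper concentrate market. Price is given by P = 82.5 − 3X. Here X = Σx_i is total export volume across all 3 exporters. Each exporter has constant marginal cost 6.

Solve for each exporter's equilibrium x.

6.375

A representative exporter's profit is π_i = x_i(82.5 − 3X) − 6x_i, with X = x_i + Σ_{j≠i} x_j.
First-order condition: 76.5 − 6x_i − 3Σ_{j≠i} x_j = 0.
In a symmetric equilibrium every exporter chooses the same x, so Σ_{j≠i} x_j = 2x. The condition becomes 76.5 − 12x = 0, giving x = 76.5/12 = 6.375.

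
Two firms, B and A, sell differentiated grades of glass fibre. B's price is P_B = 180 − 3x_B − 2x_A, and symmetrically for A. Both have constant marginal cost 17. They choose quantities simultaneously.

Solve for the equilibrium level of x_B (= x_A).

Firm B's profit: π = x_B(180 − 3x_B − 2x_A) − 17x_B.
∂π/∂x_B = 163 − 6x_B − 2x_A = 0 ⇒ x_B = 163/6 − (1/3)x_A.
By symmetry x_A = x_B; substituting into the reaction function, (4/3)x_B = 163/6 and x_B = 20.375.

20.375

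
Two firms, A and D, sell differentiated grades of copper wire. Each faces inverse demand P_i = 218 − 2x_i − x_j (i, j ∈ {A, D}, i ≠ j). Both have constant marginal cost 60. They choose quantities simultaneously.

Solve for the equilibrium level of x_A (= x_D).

Firm A's profit: π = x_A(218 − 2x_A − x_D) − 60x_A.
∂π/∂x_A = 158 − 4x_A − x_D = 0 ⇒ x_A = 39.5 − 0.25x_D.
By symmetry x_D = x_A; substituting into the reaction function, 1.25x_A = 39.5 and x_A = 31.6.

31.6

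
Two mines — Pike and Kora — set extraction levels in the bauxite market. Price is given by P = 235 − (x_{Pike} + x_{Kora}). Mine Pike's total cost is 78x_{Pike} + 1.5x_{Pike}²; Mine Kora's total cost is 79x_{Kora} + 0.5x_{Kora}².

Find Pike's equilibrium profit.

Mine Pike's profit: π = x_{Pike}(235 − (x_{Pike} + x_{Kora})) − 78x_{Pike} − 1.5x_{Pike}².
∂π/∂x_{Pike} = 157 − 5x_{Pike} − x_{Kora} = 0, so x_{Pike} = 31.4 − 0.2x_{Kora}.
For Kora: ∂π/∂x_{Kora} = 156 − 3x_{Kora} − x_{Pike} = 0 ⇒ x_{Kora} = 52 − (1/3)x_{Pike}.
Substituting the second reaction function into the first: x_{Pike} = 31.4 − 0.2(52 − (1/3)x_{Pike}), which gives (14/15)x_{Pike} = 21 ⇒ x_{Pike} = 22.5.
Then x_{Kora} = 52 − (1/3)·22.5 = 44.5.
Price P = 235 − 67 = 168.
Pike's profit: (168 − 78)·22.5 − 1.5(22.5)² = 1265.625.

1265.625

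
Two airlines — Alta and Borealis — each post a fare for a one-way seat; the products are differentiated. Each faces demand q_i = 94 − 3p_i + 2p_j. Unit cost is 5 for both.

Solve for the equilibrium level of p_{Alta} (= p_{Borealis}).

27.25

Alta's profit: π = (p_{Alta} − 5)(94 − 3p_{Alta} + 2p_{Borealis}).
∂π/∂p_{Alta} = 109 − 6p_{Alta} + 2p_{Borealis} = 0 ⇒ p_{Alta} = 109/6 + (1/3)p_{Borealis}.
Setting p_{Alta} = p_{Borealis} in the reaction function: p_{Alta} = 109/6 + (1/3)p_{Alta}, so p_{Alta} = (109/6) / (2/3) = 27.25.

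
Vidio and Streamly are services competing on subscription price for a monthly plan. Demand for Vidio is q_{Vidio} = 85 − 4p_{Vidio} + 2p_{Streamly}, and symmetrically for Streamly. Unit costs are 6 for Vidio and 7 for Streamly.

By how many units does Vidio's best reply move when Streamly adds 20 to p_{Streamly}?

Vidio's profit: π = (p_{Vidio} − 6)(85 − 4p_{Vidio} + 2p_{Streamly}).
∂π/∂p_{Vidio} = 109 − 8p_{Vidio} + 2p_{Streamly} = 0 ⇒ p_{Vidio} = 13.625 + 0.25p_{Streamly}.
The reaction-function slope is 0.25, so a 20-unit rise in p_{Streamly} moves p_{Vidio} by 0.25 × 20 = 5. Vidio's best response rises — the actions are strategic complements.

5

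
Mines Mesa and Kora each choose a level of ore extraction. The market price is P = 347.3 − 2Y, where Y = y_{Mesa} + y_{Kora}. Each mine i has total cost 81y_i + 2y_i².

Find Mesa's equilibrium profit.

Mine Mesa's profit: π = y_{Mesa}(347.3 − 2(y_{Mesa} + y_{Kora})) − 81y_{Mesa} − 2y_{Mesa}².
∂π/∂y_{Mesa} = 266.3 − 8y_{Mesa} − 2y_{Kora} = 0, so y_{Mesa} = 33.2875 − 0.25y_{Kora}.
By symmetry y_{Kora} = y_{Mesa}; substituting into the reaction function, 1.25y_{Mesa} = 33.2875 and y_{Mesa} = 26.63.
Price P = 347.3 − 2·53.26 = 240.78.
Mesa's profit: (240.78 − 81)·26.63 − 2(26.63)² = 2836.6276.

2836.6276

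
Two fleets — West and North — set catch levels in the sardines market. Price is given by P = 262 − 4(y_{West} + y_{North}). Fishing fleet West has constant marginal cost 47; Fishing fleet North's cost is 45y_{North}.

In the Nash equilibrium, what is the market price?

Fishing fleet West's profit: π = y_{West}(262 − 4(y_{West} + y_{North})) − 47y_{West}.
∂π/∂y_{West} = 215 − 8y_{West} − 4y_{North} = 0, so y_{West} = 26.875 − 0.5y_{North}.
By the same steps for North: y_{North} = 27.125 − 0.5y_{West}.
Substituting the second reaction function into the first: y_{West} = 26.875 − 0.5(27.125 − 0.5y_{West}), which gives 0.75y_{West} = 13.3125 ⇒ y_{West} = 17.75.
Then y_{North} = 27.125 − 0.5·17.75 = 18.25.
Equilibrium price: P = 262 − 4·36 = 118.

118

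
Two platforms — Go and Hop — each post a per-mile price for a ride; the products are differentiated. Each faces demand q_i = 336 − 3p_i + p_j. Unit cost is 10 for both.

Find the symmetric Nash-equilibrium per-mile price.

Go's profit: π = (p_{Go} − 10)(336 − 3p_{Go} + p_{Hop}).
∂π/∂p_{Go} = 366 − 6p_{Go} + p_{Hop} = 0 ⇒ p_{Go} = 61 + (1/6)p_{Hop}.
The game is symmetric, so in equilibrium p_{Hop} = p_{Go}: the reaction function gives (5/6)p_{Go} = 61, hence p_{Go} = 73.2.

73.2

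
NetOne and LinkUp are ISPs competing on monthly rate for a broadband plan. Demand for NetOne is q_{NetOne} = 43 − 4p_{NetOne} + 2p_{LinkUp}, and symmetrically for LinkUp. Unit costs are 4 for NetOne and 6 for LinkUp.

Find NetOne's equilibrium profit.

NetOne's profit: π = (p_{NetOne} − 4)(43 − 4p_{NetOne} + 2p_{LinkUp}).
∂π/∂p_{NetOne} = 59 − 8p_{NetOne} + 2p_{LinkUp} = 0 ⇒ p_{NetOne} = 7.375 + 0.25p_{LinkUp}.
Similarly p_{LinkUp} = 8.375 + 0.25p_{NetOne}.
Substituting the second reaction function into the first: p_{NetOne} = 7.375 + 0.25(8.375 + 0.25p_{NetOne}), which gives 0.9375p_{NetOne} = 303/32 ⇒ p_{NetOne} = 10.1.
Then p_{LinkUp} = 8.375 + 0.25·10.1 = 10.9.
q_{NetOne} = 43 − 4·10.1 + 2·10.9 = 24.4.
Profit = (10.1 − 4)·24.4 = 148.84.

148.84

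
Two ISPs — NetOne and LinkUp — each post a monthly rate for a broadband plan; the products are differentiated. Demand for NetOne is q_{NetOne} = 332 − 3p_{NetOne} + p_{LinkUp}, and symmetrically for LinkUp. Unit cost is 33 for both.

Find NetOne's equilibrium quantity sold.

NetOne's profit: π = (p_{NetOne} − 33)(332 − 3p_{NetOne} + p_{LinkUp}).
∂π/∂p_{NetOne} = 431 − 6p_{NetOne} + p_{LinkUp} = 0 ⇒ p_{NetOne} = 431/6 + (1/6)p_{LinkUp}.
Setting p_{NetOne} = p_{LinkUp} in the reaction function: p_{NetOne} = 431/6 + (1/6)p_{NetOne}, so p_{NetOne} = (431/6) / (5/6) = 86.2.
q_{NetOne} = 332 − 3·86.2 + 86.2 = 159.6.

159.6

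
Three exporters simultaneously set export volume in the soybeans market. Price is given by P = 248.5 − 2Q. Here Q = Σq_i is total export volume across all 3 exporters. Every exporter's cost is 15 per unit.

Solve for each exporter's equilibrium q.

A representative exporter's profit is π_i = q_i(248.5 − 2Q) − 15q_i, with Q = q_i + Σ_{j≠i} q_j.
First-order condition: 233.5 − 4q_i − 2Σ_{j≠i} q_j = 0.
In a symmetric equilibrium every exporter chooses the same q, so Σ_{j≠i} q_j = 2q. The condition becomes 233.5 − 8q = 0, giving q = 233.5/8 = 29.1875.

29.1875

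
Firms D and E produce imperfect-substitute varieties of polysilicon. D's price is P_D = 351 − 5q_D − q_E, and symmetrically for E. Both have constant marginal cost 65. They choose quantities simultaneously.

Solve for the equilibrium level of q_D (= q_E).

26

Firm D's profit: π = q_D(351 − 5q_D − q_E) − 65q_D.
∂π/∂q_D = 286 − 10q_D − q_E = 0 ⇒ q_D = 28.6 − 0.1q_E.
Setting q_D = q_E in the reaction function: q_D = 28.6 − 0.1q_D, so q_D = 28.6 / 1.1 = 26.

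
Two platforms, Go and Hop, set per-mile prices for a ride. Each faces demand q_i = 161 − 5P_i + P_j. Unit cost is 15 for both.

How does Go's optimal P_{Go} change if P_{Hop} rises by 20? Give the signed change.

Go's profit: π = (P_{Go} − 15)(161 − 5P_{Go} + P_{Hop}).
∂π/∂P_{Go} = 236 − 10P_{Go} + P_{Hop} = 0 ⇒ P_{Go} = 23.6 + 0.1P_{Hop}.
The reaction-function slope is 0.1, so a 20-unit rise in P_{Hop} moves P_{Go} by 0.1 × 20 = 2. Go's best response rises — the actions are strategic complements.

2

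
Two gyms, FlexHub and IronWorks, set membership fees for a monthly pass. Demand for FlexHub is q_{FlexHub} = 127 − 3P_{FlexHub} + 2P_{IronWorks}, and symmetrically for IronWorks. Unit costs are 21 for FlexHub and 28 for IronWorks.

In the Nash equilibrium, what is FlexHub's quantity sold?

83.4375

FlexHub's profit: π = (P_{FlexHub} − 21)(127 − 3P_{FlexHub} + 2P_{IronWorks}).
∂π/∂P_{FlexHub} = 190 − 6P_{FlexHub} + 2P_{IronWorks} = 0 ⇒ P_{FlexHub} = 95/3 + (1/3)P_{IronWorks}.
Similarly P_{IronWorks} = 211/6 + (1/3)P_{FlexHub}.
Substituting the second reaction function into the first: P_{FlexHub} = 95/3 + (1/3)(211/6 + (1/3)P_{FlexHub}), which gives (8/9)P_{FlexHub} = 781/18 ⇒ P_{FlexHub} = 48.8125.
Then P_{IronWorks} = 211/6 + (1/3)·48.8125 = 51.4375.
q_{FlexHub} = 127 − 3·48.8125 + 2·51.4375 = 83.4375.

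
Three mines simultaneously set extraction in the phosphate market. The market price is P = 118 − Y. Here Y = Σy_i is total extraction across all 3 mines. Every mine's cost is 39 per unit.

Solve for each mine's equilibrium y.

A representative mine's profit is π_i = y_i(118 − Y) − 39y_i, with Y = y_i + Σ_{j≠i} y_j.
First-order condition: 79 − 2y_i − Σ_{j≠i} y_j = 0.
Imposing symmetry (y_j = y for all j) turns Σ_{j≠i} y_j into 2y, so 79 = 4y and y = 19.75.

19.75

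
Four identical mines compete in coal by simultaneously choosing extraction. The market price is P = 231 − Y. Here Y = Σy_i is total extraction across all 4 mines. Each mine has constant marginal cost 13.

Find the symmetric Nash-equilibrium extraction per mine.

43.6

A representative mine's profit is π_i = y_i(231 − Y) − 13y_i, with Y = y_i + Σ_{j≠i} y_j.
First-order condition: 218 − 2y_i − Σ_{j≠i} y_j = 0.
With identical mines, set every y_j = y: then 218 − 2y − 3y = 0, i.e. y = 218/5 = 43.6.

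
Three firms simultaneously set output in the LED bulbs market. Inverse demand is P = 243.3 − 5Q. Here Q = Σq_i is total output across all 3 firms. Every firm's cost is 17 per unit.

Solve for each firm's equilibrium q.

A representative firm's profit is π_i = q_i(243.3 − 5Q) − 17q_i, with Q = q_i + Σ_{j≠i} q_j.
First-order condition: 226.3 − 10q_i − 5Σ_{j≠i} q_j = 0.
With identical firms, set every q_j = q: then 226.3 − 10q − 10q = 0, i.e. q = 226.3/20 = 11.315.

11.315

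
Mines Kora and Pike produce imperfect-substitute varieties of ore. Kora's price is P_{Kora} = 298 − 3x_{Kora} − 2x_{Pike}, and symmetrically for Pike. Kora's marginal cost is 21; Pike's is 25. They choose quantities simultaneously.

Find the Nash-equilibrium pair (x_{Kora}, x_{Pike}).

34.875, 33.875

Mine Kora's profit: π = x_{Kora}(298 − 3x_{Kora} − 2x_{Pike}) − 21x_{Kora}.
∂π/∂x_{Kora} = 277 − 6x_{Kora} − 2x_{Pike} = 0 ⇒ x_{Kora} = 277/6 − (1/3)x_{Pike}.
Similarly x_{Pike} = 45.5 − (1/3)x_{Kora}.
Plugging x_{Pike} into Kora's best response: x_{Kora} = 277/6 − (1/3)(45.5 − (1/3)x_{Kora}) ⇒ (8/9)x_{Kora} = 31, so x_{Kora} = 34.875.
Then x_{Pike} = 45.5 − (1/3)·34.875 = 33.875.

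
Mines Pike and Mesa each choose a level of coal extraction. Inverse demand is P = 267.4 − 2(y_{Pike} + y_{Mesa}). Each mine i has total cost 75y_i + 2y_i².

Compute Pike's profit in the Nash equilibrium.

1480.7104

Mine Pike's profit: π = y_{Pike}(267.4 − 2(y_{Pike} + y_{Mesa})) − 75y_{Pike} − 2y_{Pike}².
∂π/∂y_{Pike} = 192.4 − 8y_{Pike} − 2y_{Mesa} = 0, so y_{Pike} = 24.05 − 0.25y_{Mesa}.
Setting y_{Pike} = y_{Mesa} in the reaction function: y_{Pike} = 24.05 − 0.25y_{Pike}, so y_{Pike} = 24.05 / 1.25 = 19.24.
Price P = 267.4 − 2·38.48 = 190.44.
Pike's profit: (190.44 − 75)·19.24 − 2(19.24)² = 1480.7104.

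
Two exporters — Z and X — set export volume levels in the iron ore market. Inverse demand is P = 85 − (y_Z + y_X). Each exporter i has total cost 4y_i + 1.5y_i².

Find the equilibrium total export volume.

27

Exporter Z's profit: π = y_Z(85 − (y_Z + y_X)) − 4y_Z − 1.5y_Z².
∂π/∂y_Z = 81 − 5y_Z − y_X = 0, so y_Z = 16.2 − 0.2y_X.
By symmetry y_X = y_Z; substituting into the reaction function, 1.2y_Z = 16.2 and y_Z = 13.5.
Total export volume: 13.5 + 13.5 = 27.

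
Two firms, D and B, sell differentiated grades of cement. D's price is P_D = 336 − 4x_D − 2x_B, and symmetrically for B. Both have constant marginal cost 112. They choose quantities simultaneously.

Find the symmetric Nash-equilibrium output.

Firm D's profit: π = x_D(336 − 4x_D − 2x_B) − 112x_D.
∂π/∂x_D = 224 − 8x_D − 2x_B = 0 ⇒ x_D = 28 − 0.25x_B.
The game is symmetric, so in equilibrium x_B = x_D: the reaction function gives 1.25x_D = 28, hence x_D = 22.4.

22.4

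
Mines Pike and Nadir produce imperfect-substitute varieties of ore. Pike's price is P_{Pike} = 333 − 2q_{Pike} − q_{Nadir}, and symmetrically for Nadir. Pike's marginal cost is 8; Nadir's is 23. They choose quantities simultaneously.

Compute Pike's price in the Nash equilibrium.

140

Mine Pike's profit: π = q_{Pike}(333 − 2q_{Pike} − q_{Nadir}) − 8q_{Pike}.
∂π/∂q_{Pike} = 325 − 4q_{Pike} − q_{Nadir} = 0 ⇒ q_{Pike} = 81.25 − 0.25q_{Nadir}.
Similarly q_{Nadir} = 77.5 − 0.25q_{Pike}.
Substituting the second reaction function into the first: q_{Pike} = 81.25 − 0.25(77.5 − 0.25q_{Pike}), which gives 0.9375q_{Pike} = 61.875 ⇒ q_{Pike} = 66.
Then q_{Nadir} = 77.5 − 0.25·66 = 61.
P_{Pike} = 333 − 2·66 − 61 = 140.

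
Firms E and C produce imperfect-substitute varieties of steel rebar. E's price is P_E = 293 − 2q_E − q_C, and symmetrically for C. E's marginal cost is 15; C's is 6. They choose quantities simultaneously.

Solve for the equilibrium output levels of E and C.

55, 58

Firm E's profit: π = q_E(293 − 2q_E − q_C) − 15q_E.
∂π/∂q_E = 278 − 4q_E − q_C = 0 ⇒ q_E = 69.5 − 0.25q_C.
Similarly q_C = 71.75 − 0.25q_E.
Substituting the second reaction function into the first: q_E = 69.5 − 0.25(71.75 − 0.25q_E), which gives 0.9375q_E = 51.5625 ⇒ q_E = 55.
Then q_C = 71.75 − 0.25·55 = 58.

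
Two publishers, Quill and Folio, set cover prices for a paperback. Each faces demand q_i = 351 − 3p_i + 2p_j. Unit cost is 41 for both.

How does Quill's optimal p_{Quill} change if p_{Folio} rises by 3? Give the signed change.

Quill's profit: π = (p_{Quill} − 41)(351 − 3p_{Quill} + 2p_{Folio}).
∂π/∂p_{Quill} = 474 − 6p_{Quill} + 2p_{Folio} = 0 ⇒ p_{Quill} = 79 + (1/3)p_{Folio}.
The reaction-function slope is 1/3, so a 3-unit rise in p_{Folio} moves p_{Quill} by 1/3 × 3 = 1. Quill's best response rises — the actions are strategic complements.

1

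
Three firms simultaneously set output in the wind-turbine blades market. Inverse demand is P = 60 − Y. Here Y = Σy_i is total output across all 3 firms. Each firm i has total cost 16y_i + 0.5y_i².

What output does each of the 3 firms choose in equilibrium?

8.8

A representative firm's profit is π_i = y_i(60 − Y) − 16y_i − 0.5y_i², with Y = y_i + Σ_{j≠i} y_j.
First-order condition: 44 − 3y_i − Σ_{j≠i} y_j = 0.
In a symmetric equilibrium every firm chooses the same y, so Σ_{j≠i} y_j = 2y. The condition becomes 44 − 5y = 0, giving y = 44/5 = 8.8.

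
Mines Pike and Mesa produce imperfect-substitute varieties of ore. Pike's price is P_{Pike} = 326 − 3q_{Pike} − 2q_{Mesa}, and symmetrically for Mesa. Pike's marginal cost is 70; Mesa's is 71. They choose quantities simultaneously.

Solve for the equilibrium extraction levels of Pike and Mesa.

32.0625, 31.8125

Mine Pike's profit: π = q_{Pike}(326 − 3q_{Pike} − 2q_{Mesa}) − 70q_{Pike}.
∂π/∂q_{Pike} = 256 − 6q_{Pike} − 2q_{Mesa} = 0 ⇒ q_{Pike} = 128/3 − (1/3)q_{Mesa}.
Similarly q_{Mesa} = 42.5 − (1/3)q_{Pike}.
Substituting the second reaction function into the first: q_{Pike} = 128/3 − (1/3)(42.5 − (1/3)q_{Pike}), which gives (8/9)q_{Pike} = 28.5 ⇒ q_{Pike} = 32.0625.
Then q_{Mesa} = 42.5 − (1/3)·32.0625 = 31.8125.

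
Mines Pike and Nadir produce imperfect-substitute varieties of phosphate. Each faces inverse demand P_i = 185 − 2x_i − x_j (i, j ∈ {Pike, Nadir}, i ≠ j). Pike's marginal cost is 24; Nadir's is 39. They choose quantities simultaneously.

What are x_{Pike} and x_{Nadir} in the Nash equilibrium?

Mine Pike's profit: π = x_{Pike}(185 − 2x_{Pike} − x_{Nadir}) − 24x_{Pike}.
∂π/∂x_{Pike} = 161 − 4x_{Pike} − x_{Nadir} = 0 ⇒ x_{Pike} = 40.25 − 0.25x_{Nadir}.
Similarly x_{Nadir} = 36.5 − 0.25x_{Pike}.
Substituting the second reaction function into the first: x_{Pike} = 40.25 − 0.25(36.5 − 0.25x_{Pike}), which gives 0.9375x_{Pike} = 31.125 ⇒ x_{Pike} = 33.2.
Then x_{Nadir} = 36.5 − 0.25·33.2 = 28.2.

33.2, 28.2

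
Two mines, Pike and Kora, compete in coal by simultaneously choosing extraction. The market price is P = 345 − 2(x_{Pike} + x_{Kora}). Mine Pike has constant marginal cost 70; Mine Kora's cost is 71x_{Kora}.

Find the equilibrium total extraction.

Mine Pike's profit: π = x_{Pike}(345 − 2(x_{Pike} + x_{Kora})) − 70x_{Pike}.
∂π/∂x_{Pike} = 275 − 4x_{Pike} − 2x_{Kora} = 0, so x_{Pike} = 68.75 − 0.5x_{Kora}.
By the same steps for Kora: x_{Kora} = 68.5 − 0.5x_{Pike}.
Solving the two reaction functions simultaneously: (1 − (−0.5)(−0.5))x_{Pike} = 68.75 − 0.5·68.5, so 0.75x_{Pike} = 34.5 and x_{Pike} = 46.
Then x_{Kora} = 68.5 − 0.5·46 = 45.5.
Total extraction: 46 + 45.5 = 91.5.

91.5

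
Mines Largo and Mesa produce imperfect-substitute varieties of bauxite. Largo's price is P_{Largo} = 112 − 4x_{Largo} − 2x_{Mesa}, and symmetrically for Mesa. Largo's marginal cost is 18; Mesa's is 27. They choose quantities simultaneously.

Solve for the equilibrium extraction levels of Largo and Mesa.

9.7, 8.2

Mine Largo's profit: π = x_{Largo}(112 − 4x_{Largo} − 2x_{Mesa}) − 18x_{Largo}.
∂π/∂x_{Largo} = 94 − 8x_{Largo} − 2x_{Mesa} = 0 ⇒ x_{Largo} = 11.75 − 0.25x_{Mesa}.
Similarly x_{Mesa} = 10.625 − 0.25x_{Largo}.
Substituting the second reaction function into the first: x_{Largo} = 11.75 − 0.25(10.625 − 0.25x_{Largo}), which gives 0.9375x_{Largo} = 291/32 ⇒ x_{Largo} = 9.7.
Then x_{Mesa} = 10.625 − 0.25·9.7 = 8.2.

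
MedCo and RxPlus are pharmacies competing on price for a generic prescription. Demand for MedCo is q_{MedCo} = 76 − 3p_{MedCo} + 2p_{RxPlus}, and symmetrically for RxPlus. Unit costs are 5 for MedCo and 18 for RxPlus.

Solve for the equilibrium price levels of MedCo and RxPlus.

25.1875, 30.0625

MedCo's profit: π = (p_{MedCo} − 5)(76 − 3p_{MedCo} + 2p_{RxPlus}).
∂π/∂p_{MedCo} = 91 − 6p_{MedCo} + 2p_{RxPlus} = 0 ⇒ p_{MedCo} = 91/6 + (1/3)p_{RxPlus}.
Similarly p_{RxPlus} = 65/3 + (1/3)p_{MedCo}.
Substituting the second reaction function into the first: p_{MedCo} = 91/6 + (1/3)(65/3 + (1/3)p_{MedCo}), which gives (8/9)p_{MedCo} = 403/18 ⇒ p_{MedCo} = 25.1875.
Then p_{RxPlus} = 65/3 + (1/3)·25.1875 = 30.0625.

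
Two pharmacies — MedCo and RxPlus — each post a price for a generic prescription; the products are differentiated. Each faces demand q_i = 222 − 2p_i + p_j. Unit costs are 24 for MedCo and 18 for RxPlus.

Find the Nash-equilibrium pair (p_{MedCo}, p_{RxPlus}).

MedCo's profit: π = (p_{MedCo} − 24)(222 − 2p_{MedCo} + p_{RxPlus}).
∂π/∂p_{MedCo} = 270 − 4p_{MedCo} + p_{RxPlus} = 0 ⇒ p_{MedCo} = 67.5 + 0.25p_{RxPlus}.
Similarly p_{RxPlus} = 64.5 + 0.25p_{MedCo}.
Substituting the second reaction function into the first: p_{MedCo} = 67.5 + 0.25(64.5 + 0.25p_{MedCo}), which gives 0.9375p_{MedCo} = 83.625 ⇒ p_{MedCo} = 89.2.
Then p_{RxPlus} = 64.5 + 0.25·89.2 = 86.8.

89.2, 86.8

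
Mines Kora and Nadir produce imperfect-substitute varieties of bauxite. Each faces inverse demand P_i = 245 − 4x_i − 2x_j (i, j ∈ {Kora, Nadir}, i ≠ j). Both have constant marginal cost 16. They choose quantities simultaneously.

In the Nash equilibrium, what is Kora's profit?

2097.64

Mine Kora's profit: π = x_{Kora}(245 − 4x_{Kora} − 2x_{Nadir}) − 16x_{Kora}.
∂π/∂x_{Kora} = 229 − 8x_{Kora} − 2x_{Nadir} = 0 ⇒ x_{Kora} = 28.625 − 0.25x_{Nadir}.
By symmetry x_{Nadir} = x_{Kora}; substituting into the reaction function, 1.25x_{Kora} = 28.625 and x_{Kora} = 22.9.
P_{Kora} = 245 − 4·22.9 − 2·22.9 = 107.6.
Profit = (107.6 − 16)·22.9 = 2097.64.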